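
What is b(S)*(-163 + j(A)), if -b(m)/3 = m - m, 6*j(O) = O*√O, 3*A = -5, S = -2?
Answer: 0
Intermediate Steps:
A = -5/3 (A = (⅓)*(-5) = -5/3 ≈ -1.6667)
j(O) = O^(3/2)/6 (j(O) = (O*√O)/6 = O^(3/2)/6)
b(m) = 0 (b(m) = -3*(m - m) = -3*0 = 0)
b(S)*(-163 + j(A)) = 0*(-163 + (-5/3)^(3/2)/6) = 0*(-163 + (-5*I*√15/9)/6) = 0*(-163 - 5*I*√15/54) = 0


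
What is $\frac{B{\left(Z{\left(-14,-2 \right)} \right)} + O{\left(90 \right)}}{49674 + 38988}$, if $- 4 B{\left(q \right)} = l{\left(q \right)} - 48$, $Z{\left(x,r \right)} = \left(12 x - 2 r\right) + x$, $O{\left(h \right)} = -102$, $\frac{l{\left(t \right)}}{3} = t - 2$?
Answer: $\frac{15}{29554} \approx 0.00050755$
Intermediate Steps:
$l{\left(t \right)} = -6 + 3 t$ ($l{\left(t \right)} = 3 \left(t - 2\right) = 3 \left(-2 + t\right) = -6 + 3 t$)
$Z{\left(x,r \right)} = - 2 r + 13 x$ ($Z{\left(x,r \right)} = \left(- 2 r + 12 x\right) + x = - 2 r + 13 x$)
$B{\left(q \right)} = \frac{27}{2} - \frac{3 q}{4}$ ($B{\left(q \right)} = - \frac{\left(-6 + 3 q\right) - 48}{4} = - \frac{-54 + 3 q}{4} = \frac{27}{2} - \frac{3 q}{4}$)
$\frac{B{\left(Z{\left(-14,-2 \right)} \right)} + O{\left(90 \right)}}{49674 + 38988} = \frac{\left(\frac{27}{2} - \frac{3 \left(\left(-2\right) \left(-2\right) + 13 \left(-14\right)\right)}{4}\right) - 102}{49674 + 38988} = \frac{\left(\frac{27}{2} - \frac{3 \left(4 - 182\right)}{4}\right) - 102}{88662} = \left(\left(\frac{27}{2} - - \frac{267}{2}\right) - 102\right) \frac{1}{88662} = \left(\left(\frac{27}{2} + \frac{267}{2}\right) - 102\right) \frac{1}{88662} = \left(147 - 102\right) \frac{1}{88662} = 45 \cdot \frac{1}{88662} = \frac{15}{29554}$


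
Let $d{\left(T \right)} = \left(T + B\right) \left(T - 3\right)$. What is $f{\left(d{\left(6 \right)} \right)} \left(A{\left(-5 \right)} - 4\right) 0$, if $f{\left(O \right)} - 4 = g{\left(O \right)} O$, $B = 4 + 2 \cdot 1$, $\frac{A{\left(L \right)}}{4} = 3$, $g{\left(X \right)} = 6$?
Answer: $0$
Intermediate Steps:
$A{\left(L \right)} = 12$ ($A{\left(L \right)} = 4 \cdot 3 = 12$)
$B = 6$ ($B = 4 + 2 = 6$)
$d{\left(T \right)} = \left(-3 + T\right) \left(6 + T\right)$ ($d{\left(T \right)} = \left(T + 6\right) \left(T - 3\right) = \left(6 + T\right) \left(-3 + T\right) = \left(-3 + T\right) \left(6 + T\right)$)
$f{\left(O \right)} = 4 + 6 O$
$f{\left(d{\left(6 \right)} \right)} \left(A{\left(-5 \right)} - 4\right) 0 = \left(4 + 6 \left(-18 + 6^{2} + 3 \cdot 6\right)\right) \left(12 - 4\right) 0 = \left(4 + 6 \left(-18 + 36 + 18\right)\right) 8 \cdot 0 = \left(4 + 6 \cdot 36\right) 0 = \left(4 + 216\right) 0 = 220 \cdot 0 = 0$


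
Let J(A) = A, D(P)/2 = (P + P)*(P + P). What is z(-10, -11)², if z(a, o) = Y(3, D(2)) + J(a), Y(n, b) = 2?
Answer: 64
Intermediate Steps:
D(P) = 8*P² (D(P) = 2*((P + P)*(P + P)) = 2*((2*P)*(2*P)) = 2*(4*P²) = 8*P²)
z(a, o) = 2 + a
z(-10, -11)² = (2 - 10)² = (-8)² = 64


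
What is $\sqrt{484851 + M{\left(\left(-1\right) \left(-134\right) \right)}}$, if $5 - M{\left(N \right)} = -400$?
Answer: $2 \sqrt{121314} \approx 696.6$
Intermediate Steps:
$M{\left(N \right)} = 405$ ($M{\left(N \right)} = 5 - -400 = 5 + 400 = 405$)
$\sqrt{484851 + M{\left(\left(-1\right) \left(-134\right) \right)}} = \sqrt{484851 + 405} = \sqrt{485256} = 2 \sqrt{121314}$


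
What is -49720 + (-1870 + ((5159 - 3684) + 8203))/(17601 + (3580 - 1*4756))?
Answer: -816643192/16425 ≈ -49720.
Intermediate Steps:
-49720 + (-1870 + ((5159 - 3684) + 8203))/(17601 + (3580 - 1*4756)) = -49720 + (-1870 + (1475 + 8203))/(17601 + (3580 - 4756)) = -49720 + (-1870 + 9678)/(17601 - 1176) = -49720 + 7808/16425 = -816643192/16425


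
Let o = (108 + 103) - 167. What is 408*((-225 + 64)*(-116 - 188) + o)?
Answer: 19987104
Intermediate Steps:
o = 44 (o = 211 - 167 = 44)
408*((-225 + 64)*(-116 - 188) + o) = 408*((-225 + 64)*(-116 - 188) + 44) = 408*(-161*(-304) + 44) = 408*(48944 + 44) = 408*48988 = 19987104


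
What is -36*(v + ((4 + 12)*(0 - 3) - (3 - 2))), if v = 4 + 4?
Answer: 1476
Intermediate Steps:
v = 8
-36*(v + ((4 + 12)*(0 - 3) - (3 - 2))) = -36*(8 + ((4 + 12)*(0 - 3) - (3 - 2))) = -36*(8 + (16*(-3) - 1*1)) = -36*(8 + (-48 - 1)) = -36*(8 - 49) = -36*(-41) = 1476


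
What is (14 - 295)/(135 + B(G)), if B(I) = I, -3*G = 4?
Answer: -843/401 ≈ -2.1022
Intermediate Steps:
G = -4/3 (G = -1/3*4 = -4/3 ≈ -1.3333)
(14 - 295)/(135 + B(G)) = (14 - 295)/(135 - 4/3) = -281/401/3 = -281*3/401 = -843/401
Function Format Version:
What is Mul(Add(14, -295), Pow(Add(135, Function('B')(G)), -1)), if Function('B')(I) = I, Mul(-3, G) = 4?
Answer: Rational(-843, 401) ≈ -2.1022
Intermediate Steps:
G = Rational(-4, 3) (G = Mul(Rational(-1, 3), 4) = Rational(-4, 3) ≈ -1.3333)
Mul(Add(14, -295), Pow(Add(135, Function('B')(G)), -1)) = Mul(Add(14, -295), Pow(Add(135, Rational(-4, 3)), -1)) = Mul(-281, Pow(Rational(401, 3), -1)) = Mul(-281, Rational(3, 401)) = Rational(-843, 401)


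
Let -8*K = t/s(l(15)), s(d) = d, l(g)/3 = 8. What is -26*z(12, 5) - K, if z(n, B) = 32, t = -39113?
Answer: -198857/192 ≈ -1035.7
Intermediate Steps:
l(g) = 24 (l(g) = 3*8 = 24)
K = 39113/192 (K = -(-39113)/(8*24) = -⅛*(-39113/24) = 39113/192 ≈ 203.71)
-26*z(12, 5) - K = -26*32 - 1*39113/192 = -832 - 39113/192 = -198857/192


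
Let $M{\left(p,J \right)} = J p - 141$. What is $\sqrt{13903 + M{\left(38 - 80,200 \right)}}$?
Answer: $\sqrt{5362} \approx 73.226$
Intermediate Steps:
$M{\left(p,J \right)} = -141 + J p$
$\sqrt{13903 + M{\left(38 - 80,200 \right)}} = \sqrt{13903 + \left(-141 + 200 \left(38 - 80\right)\right)} = \sqrt{13903 + \left(-141 + 200 \left(-42\right)\right)} = \sqrt{13903 - 8541} = \sqrt{5362}$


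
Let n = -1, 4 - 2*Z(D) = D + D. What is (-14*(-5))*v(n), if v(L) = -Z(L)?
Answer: -210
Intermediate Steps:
Z(D) = 2 - D (Z(D) = 2 - (D + D)/2 = 2 - D)
v(L) = -2 + L (v(L) = -(2 - L) = -2 + L)
(-14*(-5))*v(n) = (-14*(-5))*(-2 - 1) = 70*(-3) = -210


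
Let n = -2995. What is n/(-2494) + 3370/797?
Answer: 10791795/1987718 ≈ 5.4292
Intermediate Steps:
n/(-2494) + 3370/797 = -2995/(-2494) + 3370/797 = -2995*(-1/2494) + 3370*(1/797) = 2995/2494 + 3370/797 = 10791795/1987718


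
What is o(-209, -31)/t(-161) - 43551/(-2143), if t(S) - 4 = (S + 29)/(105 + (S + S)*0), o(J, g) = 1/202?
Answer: 844615997/41557056 ≈ 20.324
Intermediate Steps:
o(J, g) = 1/202
t(S) = 449/105 + S/105 (t(S) = 4 + (S + 29)/(105 + (S + S)*0) = 4 + (29 + S)/(105 + (2*S)*0) = 4 + (29 + S)/(105 + 0) = 4 + (29 + S)/105 = 4 + (29 + S)*(1/105) = 4 + (29/105 + S/105) = 449/105 + S/105)
o(-209, -31)/t(-161) - 43551/(-2143) = 1/(202*(449/105 + (1/105)*(-161))) - 43551/(-2143) = 1/(202*(449/105 - 23/15)) - 43551*(-1/2143) = 1/(202*(96/35)) + 43551/2143 = (1/202)*(35/96) + 43551/2143 = 35/19392 + 43551/2143 = 844615997/41557056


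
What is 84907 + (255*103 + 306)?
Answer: 111478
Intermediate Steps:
84907 + (255*103 + 306) = 84907 + (26265 + 306) = 84907 + 26571 = 111478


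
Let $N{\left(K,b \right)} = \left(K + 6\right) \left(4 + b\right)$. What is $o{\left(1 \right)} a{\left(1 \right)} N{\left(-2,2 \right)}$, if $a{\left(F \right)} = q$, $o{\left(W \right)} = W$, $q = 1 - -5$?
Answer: $144$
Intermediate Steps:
$q = 6$ ($q = 1 + 5 = 6$)
$a{\left(F \right)} = 6$
$N{\left(K,b \right)} = \left(4 + b\right) \left(6 + K\right)$ ($N{\left(K,b \right)} = \left(6 + K\right) \left(4 + b\right) = \left(4 + b\right) \left(6 + K\right)$)
$o{\left(1 \right)} a{\left(1 \right)} N{\left(-2,2 \right)} = 1 \cdot 6 \left(24 + 4 \left(-2\right) + 6 \cdot 2 - 4\right) = 6 \left(24 - 8 + 12 - 4\right) = 6 \cdot 24 = 144$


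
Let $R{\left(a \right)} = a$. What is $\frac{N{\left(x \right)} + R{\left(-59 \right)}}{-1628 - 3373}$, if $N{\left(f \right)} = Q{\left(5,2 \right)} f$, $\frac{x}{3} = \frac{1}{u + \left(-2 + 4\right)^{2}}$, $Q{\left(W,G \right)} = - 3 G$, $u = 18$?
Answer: $\frac{658}{55011} \approx 0.011961$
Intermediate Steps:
$x = \frac{3}{22}$ ($x = \frac{3}{18 + \left(-2 + 4\right)^{2}} = \frac{3}{18 + 2^{2}} = \frac{3}{18 + 4} = \frac{3}{22} \approx 0.13636$)
$N{\left(f \right)} = - 6 f$ ($N{\left(f \right)} = \left(-3\right) 2 f = - 6 f$)
$\frac{N{\left(x \right)} + R{\left(-59 \right)}}{-1628 - 3373} = \frac{\left(-6\right) \frac{3}{22} - 59}{-1628 - 3373} = \frac{- \frac{9}{11} - 59}{-5001} = \left(- \frac{658}{11}\right) \left(- \frac{1}{5001}\right) = \frac{658}{55011}$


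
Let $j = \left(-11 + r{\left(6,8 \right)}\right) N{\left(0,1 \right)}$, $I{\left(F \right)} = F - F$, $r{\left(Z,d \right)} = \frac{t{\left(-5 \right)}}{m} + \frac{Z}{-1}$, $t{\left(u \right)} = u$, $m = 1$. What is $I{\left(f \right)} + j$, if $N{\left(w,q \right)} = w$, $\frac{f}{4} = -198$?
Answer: $0$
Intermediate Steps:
$r{\left(Z,d \right)} = -5 - Z$ ($r{\left(Z,d \right)} = - \frac{5}{1} + \frac{Z}{-1} = \left(-5\right) 1 + Z \left(-1\right) = -5 - Z$)
$f = -792$ ($f = 4 \left(-198\right) = -792$)
$I{\left(F \right)} = 0$
$j = 0$ ($j = \left(-11 - 11\right) 0 = \left(-22\right) 0 = 0$)
$I{\left(f \right)} + j = 0 + 0 = 0$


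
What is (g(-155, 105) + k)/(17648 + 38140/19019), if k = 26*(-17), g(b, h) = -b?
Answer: -5458453/335685452 ≈ -0.016261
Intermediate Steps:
k = -442
(g(-155, 105) + k)/(17648 + 38140/19019) = (-1*(-155) - 442)/(17648 + 38140/19019) = (155 - 442)/(17648 + 38140*(1/19019)) = -287/(17648 + 38140/19019) = -287/335685452/19019 = -287*19019/335685452 = -5458453/335685452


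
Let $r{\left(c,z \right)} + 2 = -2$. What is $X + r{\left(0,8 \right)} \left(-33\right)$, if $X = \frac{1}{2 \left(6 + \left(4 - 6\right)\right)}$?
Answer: $\frac{1057}{8} \approx 132.13$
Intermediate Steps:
$r{\left(c,z \right)} = -4$ ($r{\left(c,z \right)} = -2 - 2 = -4$)
$X = \frac{1}{8}$ ($X = \frac{1}{2 \left(6 + \left(4 - 6\right)\right)} = \frac{1}{2 \left(6 - 2\right)} = \frac{1}{2 \cdot 4} = \frac{1}{8} \approx 0.125$)
$X + r{\left(0,8 \right)} \left(-33\right) = \frac{1}{8} - -132 = \frac{1}{8} + 132 = \frac{1057}{8}$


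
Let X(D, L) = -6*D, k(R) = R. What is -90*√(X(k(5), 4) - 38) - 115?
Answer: -115 - 180*I*√17 ≈ -115.0 - 742.16*I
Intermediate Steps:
-90*√(X(k(5), 4) - 38) - 115 = -90*√(-6*5 - 38) - 115 = -90*√(-30 - 38) - 115 = -180*I*√17 - 115 = -115 - 180*I*√17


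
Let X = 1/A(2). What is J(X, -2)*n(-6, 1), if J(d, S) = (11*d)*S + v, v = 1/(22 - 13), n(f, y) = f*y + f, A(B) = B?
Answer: 392/3 ≈ 130.67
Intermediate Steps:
n(f, y) = f + f*y
X = 1/2 ≈ 0.50000
v = 1/9 ≈ 0.11111
J(d, S) = 1/9 + 11*S*d (J(d, S) = (11*d)*S + 1/9 = 11*S*d + 1/9 = 1/9 + 11*S*d)
J(X, -2)*n(-6, 1) = (1/9 + 11*(-2)*(1/2))*(-6*(1 + 1)) = (1/9 - 11)*(-6*2) = -98/9*(-12) = 392/3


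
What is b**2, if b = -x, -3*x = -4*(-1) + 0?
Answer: 16/9 ≈ 1.7778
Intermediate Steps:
x = -4/3 (x = -(-4*(-1) + 0)/3 = -(4 + 0)/3 = -1/3*4 = -4/3 ≈ -1.3333)
b = 4/3 (b = -1*(-4/3) = 4/3 ≈ 1.3333)
b**2 = (4/3)**2 = 16/9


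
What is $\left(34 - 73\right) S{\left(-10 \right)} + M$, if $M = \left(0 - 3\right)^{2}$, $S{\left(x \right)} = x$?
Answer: $399$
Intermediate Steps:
$M = 9$ ($M = \left(-3\right)^{2} = 9$)
$\left(34 - 73\right) S{\left(-10 \right)} + M = \left(34 - 73\right) \left(-10\right) + 9 = \left(-39\right) \left(-10\right) + 9 = 390 + 9 = 399$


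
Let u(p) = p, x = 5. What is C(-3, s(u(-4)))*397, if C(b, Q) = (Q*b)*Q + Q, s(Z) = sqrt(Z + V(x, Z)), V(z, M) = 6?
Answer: -2382 + 397*sqrt(2) ≈ -1820.6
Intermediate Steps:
s(Z) = sqrt(6 + Z) (s(Z) = sqrt(Z + 6) = sqrt(6 + Z))
C(b, Q) = Q + b*Q**2 (C(b, Q) = b*Q**2 + Q = Q + b*Q**2)
C(-3, s(u(-4)))*397 = (sqrt(6 - 4)*(1 + sqrt(6 - 4)*(-3)))*397 = (sqrt(2)*(1 + sqrt(2)*(-3)))*397 = (sqrt(2)*(1 - 3*sqrt(2)))*397 = 397*sqrt(2)*(1 - 3*sqrt(2))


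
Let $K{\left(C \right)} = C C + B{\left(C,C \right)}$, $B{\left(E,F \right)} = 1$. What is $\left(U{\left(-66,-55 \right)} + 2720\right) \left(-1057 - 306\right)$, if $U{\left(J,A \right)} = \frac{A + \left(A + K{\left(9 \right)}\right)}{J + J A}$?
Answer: $- \frac{3303248219}{891} \approx -3.7073 \cdot 10^{6}$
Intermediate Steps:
$K{\left(C \right)} = 1 + C^{2}$ ($K{\left(C \right)} = C C + 1 = C^{2} + 1 = 1 + C^{2}$)
$U{\left(J,A \right)} = \frac{82 + 2 A}{J + A J}$ ($U{\left(J,A \right)} = \frac{A + \left(A + \left(1 + 9^{2}\right)\right)}{J + J A} = \frac{A + \left(A + \left(1 + 81\right)\right)}{J + A J} = \frac{A + \left(A + 82\right)}{J + A J} = \frac{A + \left(82 + A\right)}{J + A J} = \frac{82 + 2 A}{J + A J}$)
$\left(U{\left(-66,-55 \right)} + 2720\right) \left(-1057 - 306\right) = \left(\frac{2 \left(41 - 55\right)}{\left(-66\right) \left(1 - 55\right)} + 2720\right) \left(-1057 - 306\right) = \left(2 \left(- \frac{1}{66}\right) \frac{1}{-54} \left(-14\right) + 2720\right) \left(-1363\right) = \left(2 \left(- \frac{1}{66}\right) \left(- \frac{1}{54}\right) \left(-14\right) + 2720\right) \left(-1363\right) = \left(- \frac{7}{891} + 2720\right) \left(-1363\right) = \frac{2423513}{891} \left(-1363\right) = - \frac{3303248219}{891}$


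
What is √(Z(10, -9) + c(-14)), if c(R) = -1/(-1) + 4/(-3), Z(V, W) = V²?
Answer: √897/3 ≈ 9.9833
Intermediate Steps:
c(R) = -⅓ (c(R) = -1*(-1) + 4*(-⅓) = 1 - 4/3 = -⅓)
√(Z(10, -9) + c(-14)) = √(10² - ⅓) = √(100 - ⅓) = √(299/3) = √897/3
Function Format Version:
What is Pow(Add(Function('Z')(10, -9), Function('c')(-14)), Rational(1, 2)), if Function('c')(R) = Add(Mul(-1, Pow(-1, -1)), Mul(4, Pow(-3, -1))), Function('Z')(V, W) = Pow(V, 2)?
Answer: Mul(Rational(1, 3), Pow(897, Rational(1, 2))) ≈ 9.9833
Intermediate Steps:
Function('c')(R) = Rational(-1, 3) (Function('c')(R) = Add(Mul(-1, -1), Mul(4, Rational(-1, 3))) = Add(1, Rational(-4, 3)) = Rational(-1, 3))
Pow(Add(Function('Z')(10, -9), Function('c')(-14)), Rational(1, 2)) = Pow(Add(Pow(10, 2), Rational(-1, 3)), Rational(1, 2)) = Pow(Add(100, Rational(-1, 3)), Rational(1, 2)) = Pow(Rational(299, 3), Rational(1, 2)) = Mul(Rational(1, 3), Pow(897, Rational(1, 2)))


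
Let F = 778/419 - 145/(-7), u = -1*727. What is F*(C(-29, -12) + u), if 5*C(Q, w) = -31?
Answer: -242692866/14665 ≈ -16549.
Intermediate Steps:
C(Q, w) = -31/5 (C(Q, w) = (⅕)*(-31) = -31/5)
u = -727
F = 66201/2933 (F = 778*(1/419) - 145*(-⅐) = 778/419 + 145/7 = 66201/2933 ≈ 22.571)
F*(C(-29, -12) + u) = 66201*(-31/5 - 727)/2933 = (66201/2933)*(-3666/5) = -242692866/14665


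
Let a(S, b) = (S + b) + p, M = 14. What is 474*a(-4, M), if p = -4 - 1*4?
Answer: 948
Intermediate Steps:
p = -8 (p = -4 - 4 = -8)
a(S, b) = -8 + S + b (a(S, b) = (S + b) - 8 = -8 + S + b)
474*a(-4, M) = 474*(-8 - 4 + 14) = 474*2 = 948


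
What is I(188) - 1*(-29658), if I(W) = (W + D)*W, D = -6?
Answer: 63874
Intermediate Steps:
I(W) = W*(-6 + W) (I(W) = (W - 6)*W = (-6 + W)*W = W*(-6 + W))
I(188) - 1*(-29658) = 188*(-6 + 188) - 1*(-29658) = 188*182 + 29658 = 34216 + 29658 = 63874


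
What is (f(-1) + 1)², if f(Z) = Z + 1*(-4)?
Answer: 16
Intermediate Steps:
f(Z) = -4 + Z (f(Z) = Z - 4 = -4 + Z)
(f(-1) + 1)² = ((-4 - 1) + 1)² = (-5 + 1)² = (-4)² = 16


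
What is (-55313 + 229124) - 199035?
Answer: -25224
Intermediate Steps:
(-55313 + 229124) - 199035 = 173811 - 199035 = -25224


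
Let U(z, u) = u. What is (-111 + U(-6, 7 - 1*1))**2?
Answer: 11025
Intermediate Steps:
(-111 + U(-6, 7 - 1*1))**2 = (-111 + (7 - 1*1))**2 = (-111 + (7 - 1))**2 = (-111 + 6)**2 = (-105)**2 = 11025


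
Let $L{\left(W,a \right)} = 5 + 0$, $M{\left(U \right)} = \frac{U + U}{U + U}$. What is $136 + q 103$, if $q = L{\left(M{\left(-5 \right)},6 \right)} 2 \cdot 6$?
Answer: $6316$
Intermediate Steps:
$M{\left(U \right)} = 1$ ($M{\left(U \right)} = \frac{2 U}{2 U} = 2 U \frac{1}{2 U} = 1$)
$L{\left(W,a \right)} = 5$
$q = 60$ ($q = 5 \cdot 2 \cdot 6 = 10 \cdot 6 = 60$)
$136 + q 103 = 136 + 60 \cdot 103 = 136 + 6180 = 6316$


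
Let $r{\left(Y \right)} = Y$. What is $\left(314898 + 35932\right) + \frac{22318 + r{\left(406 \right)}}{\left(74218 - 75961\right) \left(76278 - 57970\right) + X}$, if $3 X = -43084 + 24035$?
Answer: $\frac{33592527094058}{95751581} \approx 3.5083 \cdot 10^{5}$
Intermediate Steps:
$X = - \frac{19049}{3}$ ($X = \frac{-43084 + 24035}{3} = \frac{1}{3} \left(-19049\right) = - \frac{19049}{3} \approx -6349.7$)
$\left(314898 + 35932\right) + \frac{22318 + r{\left(406 \right)}}{\left(74218 - 75961\right) \left(76278 - 57970\right) + X} = \left(314898 + 35932\right) + \frac{22318 + 406}{\left(74218 - 75961\right) \left(76278 - 57970\right) - \frac{19049}{3}} = 350830 + \frac{22724}{\left(-1743\right) 18308 - \frac{19049}{3}} = 350830 + \frac{22724}{-31910844 - \frac{19049}{3}} = 350830 + \frac{22724}{- \frac{95751581}{3}} = 350830 + 22724 \left(- \frac{3}{95751581}\right) = 350830 - \frac{68172}{95751581} = \frac{33592527094058}{95751581}$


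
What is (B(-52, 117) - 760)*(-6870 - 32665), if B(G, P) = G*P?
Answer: 270577540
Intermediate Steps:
(B(-52, 117) - 760)*(-6870 - 32665) = (-52*117 - 760)*(-6870 - 32665) = (-6084 - 760)*(-39535) = -6844*(-39535) = 270577540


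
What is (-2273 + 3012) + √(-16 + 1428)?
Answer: 739 + 2*√353 ≈ 776.58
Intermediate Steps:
(-2273 + 3012) + √(-16 + 1428) = 739 + √1412 = 739 + 2*√353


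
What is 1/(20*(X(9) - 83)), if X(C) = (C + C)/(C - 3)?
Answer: -1/1600 ≈ -0.00062500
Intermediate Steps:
X(C) = 2*C/(-3 + C) (X(C) = (2*C)/(-3 + C) = 2*C/(-3 + C))
1/(20*(X(9) - 83)) = 1/(20*(2*9/(-3 + 9) - 83)) = 1/(20*(2*9/6 - 83)) = 1/(20*(2*9*(1/6) - 83)) = 1/(20*(3 - 83)) = 1/(20*(-80)) = 1/(-1600) = -1/1600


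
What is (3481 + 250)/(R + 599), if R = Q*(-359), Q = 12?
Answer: -3731/3709 ≈ -1.0059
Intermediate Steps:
R = -4308 (R = 12*(-359) = -4308)
(3481 + 250)/(R + 599) = (3481 + 250)/(-4308 + 599) = 3731/(-3709) = 3731*(-1/3709) = -3731/3709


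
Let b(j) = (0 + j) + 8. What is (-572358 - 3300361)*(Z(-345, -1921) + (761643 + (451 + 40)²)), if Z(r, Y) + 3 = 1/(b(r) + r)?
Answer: -2648381043975399/682 ≈ -3.8833e+12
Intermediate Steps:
b(j) = 8 + j (b(j) = j + 8 = 8 + j)
Z(r, Y) = -3 + 1/(8 + 2*r) (Z(r, Y) = -3 + 1/((8 + r) + r) = -3 + 1/(8 + 2*r))
(-572358 - 3300361)*(Z(-345, -1921) + (761643 + (451 + 40)²)) = (-572358 - 3300361)*((-23 - 6*(-345))/(2*(4 - 345)) + (761643 + (451 + 40)²)) = -3872719*((½)*(-23 + 2070)/(-341) + (761643 + 491²)) = -3872719*((½)*(-1/341)*2047 + (761643 + 241081)) = -3872719*(-2047/682 + 1002724) = -3872719*683855721/682 = -2648381043975399/682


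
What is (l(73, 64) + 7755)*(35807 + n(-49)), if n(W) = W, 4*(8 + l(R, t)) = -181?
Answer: 550798353/2 ≈ 2.7540e+8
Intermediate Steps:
l(R, t) = -213/4 (l(R, t) = -8 + (¼)*(-181) = -8 - 181/4 = -213/4)
(l(73, 64) + 7755)*(35807 + n(-49)) = (-213/4 + 7755)*(35807 - 49) = (30807/4)*35758 = 550798353/2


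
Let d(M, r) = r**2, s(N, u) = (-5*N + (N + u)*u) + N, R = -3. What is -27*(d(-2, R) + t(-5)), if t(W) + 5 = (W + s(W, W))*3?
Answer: -5373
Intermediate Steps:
s(N, u) = -4*N + u*(N + u) (s(N, u) = (-5*N + u*(N + u)) + N = -4*N + u*(N + u))
t(W) = -5 - 9*W + 6*W**2 (t(W) = -5 + (W + (W**2 - 4*W + W*W))*3 = -5 + (W + (W**2 - 4*W + W**2))*3 = -5 + (W + (-4*W + 2*W**2))*3 = -5 + (-3*W + 2*W**2)*3 = -5 + (-9*W + 6*W**2) = -5 - 9*W + 6*W**2)
-27*(d(-2, R) + t(-5)) = -27*((-3)**2 + (-5 - 9*(-5) + 6*(-5)**2)) = -27*(9 + (-5 + 45 + 6*25)) = -27*(9 + (-5 + 45 + 150)) = -27*(9 + 190) = -27*199 = -5373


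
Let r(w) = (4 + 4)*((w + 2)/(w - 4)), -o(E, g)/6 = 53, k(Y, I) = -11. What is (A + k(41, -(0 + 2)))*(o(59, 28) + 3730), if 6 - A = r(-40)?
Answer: -446972/11 ≈ -40634.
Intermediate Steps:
o(E, g) = -318 (o(E, g) = -6*53 = -318)
r(w) = 8*(2 + w)/(-4 + w) (r(w) = 8*((2 + w)/(-4 + w)) = 8*(2 + w)/(-4 + w))
A = -10/11 (A = 6 - 8*(2 - 40)/(-4 - 40) = 6 - 8*(-38)/(-44) = 6 - 8*(-1)*(-38)/44 = 6 - 1*76/11 = 6 - 76/11 = -10/11 ≈ -0.90909)
(A + k(41, -(0 + 2)))*(o(59, 28) + 3730) = (-10/11 - 11)*(-318 + 3730) = -131/11*3412 = -446972/11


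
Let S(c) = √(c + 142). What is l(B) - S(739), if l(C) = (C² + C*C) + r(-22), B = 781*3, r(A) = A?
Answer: 10979276 - √881 ≈ 1.0979e+7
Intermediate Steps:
S(c) = √(142 + c)
B = 2343
l(C) = -22 + 2*C² (l(C) = (C² + C*C) - 22 = (C² + C²) - 22 = 2*C² - 22 = -22 + 2*C²)
l(B) - S(739) = (-22 + 2*2343²) - √(142 + 739) = (-22 + 2*5489649) - √881 = (-22 + 10979298) - √881 = 10979276 - √881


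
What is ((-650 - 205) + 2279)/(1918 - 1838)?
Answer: 89/5 ≈ 17.800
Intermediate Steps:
((-650 - 205) + 2279)/(1918 - 1838) = (-855 + 2279)/80 = 1424*(1/80) = 89/5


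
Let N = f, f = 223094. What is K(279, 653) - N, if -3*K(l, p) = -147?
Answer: -223045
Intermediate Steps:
N = 223094
K(l, p) = 49 (K(l, p) = -1/3*(-147) = 49)
K(279, 653) - N = 49 - 1*223094 = 49 - 223094 = -223045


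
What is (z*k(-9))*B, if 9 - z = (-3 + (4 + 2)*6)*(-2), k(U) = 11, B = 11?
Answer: 9075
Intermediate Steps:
z = 75 (z = 9 - (-3 + (4 + 2)*6)*(-2) = 9 - (-3 + 6*6)*(-2) = 9 - (-3 + 36)*(-2) = 9 - 33*(-2) = 9 - 1*(-66) = 9 + 66 = 75)
(z*k(-9))*B = (75*11)*11 = 825*11 = 9075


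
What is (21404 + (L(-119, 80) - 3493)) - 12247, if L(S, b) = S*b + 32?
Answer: -3824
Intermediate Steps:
L(S, b) = 32 + S*b
(21404 + (L(-119, 80) - 3493)) - 12247 = (21404 + ((32 - 119*80) - 3493)) - 12247 = (21404 + ((32 - 9520) - 3493)) - 12247 = (21404 + (-9488 - 3493)) - 12247 = (21404 - 12981) - 12247 = 8423 - 12247 = -3824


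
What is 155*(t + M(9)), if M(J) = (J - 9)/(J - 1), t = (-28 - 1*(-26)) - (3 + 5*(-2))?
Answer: 775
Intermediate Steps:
t = 5 (t = (-28 + 26) - (3 - 10) = -2 - 1*(-7) = -2 + 7 = 5)
M(J) = (-9 + J)/(-1 + J)
155*(t + M(9)) = 155*(5 + (-9 + 9)/(-1 + 9)) = 155*(5 + 0/8) = 155*(5 + (⅛)*0) = 155*(5 + 0) = 155*5 = 775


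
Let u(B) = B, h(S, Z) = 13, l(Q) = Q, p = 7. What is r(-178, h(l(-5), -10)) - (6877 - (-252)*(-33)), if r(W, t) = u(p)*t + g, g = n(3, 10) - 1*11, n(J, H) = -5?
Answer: 1514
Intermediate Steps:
g = -16 (g = -5 - 1*11 = -5 - 11 = -16)
r(W, t) = -16 + 7*t (r(W, t) = 7*t - 16 = -16 + 7*t)
r(-178, h(l(-5), -10)) - (6877 - (-252)*(-33)) = (-16 + 7*13) - (6877 - (-252)*(-33)) = (-16 + 91) - (6877 - 1*8316) = 75 - (6877 - 8316) = 75 - 1*(-1439) = 75 + 1439 = 1514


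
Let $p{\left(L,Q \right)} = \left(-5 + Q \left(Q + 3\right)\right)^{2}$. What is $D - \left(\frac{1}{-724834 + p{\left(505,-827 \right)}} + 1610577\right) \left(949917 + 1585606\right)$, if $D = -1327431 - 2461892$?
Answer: $- \frac{1896303478535005603892533}{464363837415} \approx -4.0837 \cdot 10^{12}$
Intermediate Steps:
$p{\left(L,Q \right)} = \left(-5 + Q \left(3 + Q\right)\right)^{2}$
$D = -3789323$ ($D = -1327431 - 2461892 = -3789323$)
$D - \left(\frac{1}{-724834 + p{\left(505,-827 \right)}} + 1610577\right) \left(949917 + 1585606\right) = -3789323 - \left(\frac{1}{-724834 + \left(-5 + \left(-827\right)^{2} + 3 \left(-827\right)\right)^{2}} + 1610577\right) \left(949917 + 1585606\right) = -3789323 - \left(\frac{1}{-724834 + \left(-5 + 683929 - 2481\right)^{2}} + 1610577\right) 2535523 = -3789323 - \left(\frac{1}{-724834 + 681443^{2}} + 1610577\right) 2535523 = -3789323 - \left(\frac{1}{-724834 + 464364562249} + 1610577\right) 2535523 = -3789323 - \left(\frac{1}{464363837415} + 1610577\right) 2535523 = -3789323 - \frac{747893716172338456}{464363837415} \cdot 2535523 = -3789323 - \frac{1896301718910436118972488}{464363837415} = - \frac{1896303478535005603892533}{464363837415}$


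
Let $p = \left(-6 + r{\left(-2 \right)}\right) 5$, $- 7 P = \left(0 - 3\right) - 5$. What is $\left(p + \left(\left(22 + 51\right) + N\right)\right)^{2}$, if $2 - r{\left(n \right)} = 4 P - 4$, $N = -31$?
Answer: $\frac{17956}{49} \approx 366.45$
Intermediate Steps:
$P = \frac{8}{7}$ ($P = - \frac{\left(0 - 3\right) - 5}{7} = - \frac{-3 - 5}{7} = \left(- \frac{1}{7}\right) \left(-8\right) = \frac{8}{7} \approx 1.1429$)
$r{\left(n \right)} = \frac{10}{7}$ ($r{\left(n \right)} = 2 - \left(4 \cdot \frac{8}{7} - 4\right) = 2 - \left(\frac{32}{7} - 4\right) = 2 - \frac{4}{7} = \frac{10}{7}$)
$p = - \frac{160}{7}$ ($p = \left(-6 + \frac{10}{7}\right) 5 = \left(- \frac{32}{7}\right) 5 = - \frac{160}{7} \approx -22.857$)
$\left(p + \left(\left(22 + 51\right) + N\right)\right)^{2} = \left(- \frac{160}{7} + \left(\left(22 + 51\right) - 31\right)\right)^{2} = \left(- \frac{160}{7} + \left(73 - 31\right)\right)^{2} = \left(- \frac{160}{7} + 42\right)^{2} = \left(\frac{134}{7}\right)^{2} = \frac{17956}{49}$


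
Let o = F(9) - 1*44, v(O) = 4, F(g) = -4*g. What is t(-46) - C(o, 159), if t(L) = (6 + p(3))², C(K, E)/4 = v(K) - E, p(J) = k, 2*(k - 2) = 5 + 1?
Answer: 741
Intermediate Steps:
k = 5 (k = 2 + (5 + 1)/2 = 2 + (½)*6 = 2 + 3 = 5)
p(J) = 5
o = -80 (o = -4*9 - 1*44 = -36 - 44 = -80)
C(K, E) = 16 - 4*E (C(K, E) = 4*(4 - E) = 16 - 4*E)
t(L) = 121 (t(L) = (6 + 5)² = 11² = 121)
t(-46) - C(o, 159) = 121 - (16 - 4*159) = 121 - (16 - 636) = 121 - 1*(-620) = 121 + 620 = 741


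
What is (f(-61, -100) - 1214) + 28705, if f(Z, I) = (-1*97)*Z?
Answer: 33408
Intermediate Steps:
f(Z, I) = -97*Z
(f(-61, -100) - 1214) + 28705 = (-97*(-61) - 1214) + 28705 = (5917 - 1214) + 28705 = 4703 + 28705 = 33408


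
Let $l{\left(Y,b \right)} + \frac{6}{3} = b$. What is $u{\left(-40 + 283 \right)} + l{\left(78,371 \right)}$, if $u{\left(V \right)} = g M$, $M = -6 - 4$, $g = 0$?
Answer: $369$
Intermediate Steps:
$M = -10$
$l{\left(Y,b \right)} = -2 + b$
$u{\left(V \right)} = 0$ ($u{\left(V \right)} = 0 \left(-10\right) = 0$)
$u{\left(-40 + 283 \right)} + l{\left(78,371 \right)} = 0 + \left(-2 + 371\right) = 0 + 369 = 369$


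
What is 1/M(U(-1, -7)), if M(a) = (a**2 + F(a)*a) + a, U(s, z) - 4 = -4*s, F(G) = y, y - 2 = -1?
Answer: 1/80 ≈ 0.012500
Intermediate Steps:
y = 1 (y = 2 - 1 = 1)
F(G) = 1
U(s, z) = 4 - 4*s
M(a) = a**2 + 2*a (M(a) = (a**2 + 1*a) + a = (a**2 + a) + a = (a + a**2) + a = a**2 + 2*a)
1/M(U(-1, -7)) = 1/((4 - 4*(-1))*(2 + (4 - 4*(-1)))) = 1/((4 + 4)*(2 + (4 + 4))) = 1/(8*(2 + 8)) = 1/(8*10) = 1/80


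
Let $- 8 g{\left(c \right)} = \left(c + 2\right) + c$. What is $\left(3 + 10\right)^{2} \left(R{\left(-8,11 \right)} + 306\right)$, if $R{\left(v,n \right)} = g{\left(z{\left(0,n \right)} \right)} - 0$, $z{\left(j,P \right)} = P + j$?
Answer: $51207$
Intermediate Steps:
$g{\left(c \right)} = - \frac{1}{4} - \frac{c}{4}$ ($g{\left(c \right)} = - \frac{\left(c + 2\right) + c}{8} = - \frac{\left(2 + c\right) + c}{8} = - \frac{2 + 2 c}{8} = - \frac{1}{4} - \frac{c}{4}$)
$R{\left(v,n \right)} = - \frac{1}{4} - \frac{n}{4}$ ($R{\left(v,n \right)} = \left(- \frac{1}{4} - \frac{n + 0}{4}\right) - 0 = \left(- \frac{1}{4} - \frac{n}{4}\right) + 0 = - \frac{1}{4} - \frac{n}{4}$)
$\left(3 + 10\right)^{2} \left(R{\left(-8,11 \right)} + 306\right) = \left(3 + 10\right)^{2} \left(\left(- \frac{1}{4} - \frac{11}{4}\right) + 306\right) = 13^{2} \left(\left(- \frac{1}{4} - \frac{11}{4}\right) + 306\right) = 169 \left(-3 + 306\right) = 169 \cdot 303 = 51207$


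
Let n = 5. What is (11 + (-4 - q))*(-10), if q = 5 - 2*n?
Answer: -120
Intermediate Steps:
q = -5 (q = 5 - 2*5 = 5 - 10 = -5)
(11 + (-4 - q))*(-10) = (11 + (-4 - 1*(-5)))*(-10) = (11 + (-4 + 5))*(-10) = (11 + 1)*(-10) = 12*(-10) = -120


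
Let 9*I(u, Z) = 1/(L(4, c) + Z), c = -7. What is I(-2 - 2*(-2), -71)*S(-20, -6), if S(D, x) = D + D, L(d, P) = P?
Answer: 20/351 ≈ 0.056980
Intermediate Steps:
S(D, x) = 2*D
I(u, Z) = 1/(9*(-7 + Z))
I(-2 - 2*(-2), -71)*S(-20, -6) = (1/(9*(-7 - 71)))*(2*(-20)) = ((1/9)/(-78))*(-40) = ((1/9)*(-1/78))*(-40) = -1/702*(-40) = 20/351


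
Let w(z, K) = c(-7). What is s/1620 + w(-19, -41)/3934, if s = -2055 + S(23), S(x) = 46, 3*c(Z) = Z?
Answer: -564799/455220 ≈ -1.2407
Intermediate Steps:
c(Z) = Z/3
w(z, K) = -7/3 (w(z, K) = (⅓)*(-7) = -7/3)
s = -2009 (s = -2055 + 46 = -2009)
s/1620 + w(-19, -41)/3934 = -2009/1620 - 7/3/3934 = -2009*1/1620 - 7/3*1/3934 = -2009/1620 - 1/1686 = -564799/455220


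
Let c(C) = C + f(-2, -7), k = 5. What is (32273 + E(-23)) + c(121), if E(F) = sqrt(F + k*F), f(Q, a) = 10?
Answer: 32404 + I*sqrt(138) ≈ 32404.0 + 11.747*I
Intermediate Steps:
E(F) = sqrt(6)*sqrt(F) (E(F) = sqrt(F + 5*F) = sqrt(6*F) = sqrt(6)*sqrt(F))
c(C) = 10 + C (c(C) = C + 10 = 10 + C)
(32273 + E(-23)) + c(121) = (32273 + sqrt(6)*sqrt(-23)) + (10 + 121) = (32273 + sqrt(6)*(I*sqrt(23))) + 131 = (32273 + I*sqrt(138)) + 131 = 32404 + I*sqrt(138)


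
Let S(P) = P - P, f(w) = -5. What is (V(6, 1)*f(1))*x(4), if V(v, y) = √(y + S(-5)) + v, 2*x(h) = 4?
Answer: -70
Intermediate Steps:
x(h) = 2 (x(h) = (½)*4 = 2)
S(P) = 0
V(v, y) = v + √y (V(v, y) = √(y + 0) + v = √y + v = v + √y)
(V(6, 1)*f(1))*x(4) = ((6 + √1)*(-5))*2 = ((6 + 1)*(-5))*2 = (7*(-5))*2 = -35*2 = -70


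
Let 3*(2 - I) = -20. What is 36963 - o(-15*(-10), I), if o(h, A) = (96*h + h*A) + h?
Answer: 21113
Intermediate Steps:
I = 26/3 (I = 2 - ⅓*(-20) = 2 + 20/3 = 26/3 ≈ 8.6667)
o(h, A) = 97*h + A*h (o(h, A) = (96*h + A*h) + h = 97*h + A*h)
36963 - o(-15*(-10), I) = 36963 - (-15*(-10))*(97 + 26/3) = 36963 - 150*317/3 = 36963 - 1*15850 = 36963 - 15850 = 21113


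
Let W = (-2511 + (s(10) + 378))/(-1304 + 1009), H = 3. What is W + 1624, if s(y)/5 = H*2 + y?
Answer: 481133/295 ≈ 1631.0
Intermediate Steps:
s(y) = 30 + 5*y (s(y) = 5*(3*2 + y) = 5*(6 + y) = 30 + 5*y)
W = 2053/295 (W = (-2511 + ((30 + 5*10) + 378))/(-1304 + 1009) = (-2511 + ((30 + 50) + 378))/(-295) = (-2511 + (80 + 378))*(-1/295) = (-2511 + 458)*(-1/295) = -2053*(-1/295) = 2053/295 ≈ 6.9593)
W + 1624 = 2053/295 + 1624 = 481133/295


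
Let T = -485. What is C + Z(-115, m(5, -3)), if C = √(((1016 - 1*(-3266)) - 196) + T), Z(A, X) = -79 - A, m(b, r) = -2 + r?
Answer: 36 + √3601 ≈ 96.008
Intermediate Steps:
C = √3601 (C = √(((1016 - 1*(-3266)) - 196) - 485) = √(((1016 + 3266) - 196) - 485) = √((4282 - 196) - 485) = √(4086 - 485) = √3601 ≈ 60.008)
C + Z(-115, m(5, -3)) = √3601 + (-79 - 1*(-115)) = √3601 + (-79 + 115) = √3601 + 36 = 36 + √3601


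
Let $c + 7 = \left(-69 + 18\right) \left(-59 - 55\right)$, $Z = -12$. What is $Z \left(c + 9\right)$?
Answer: $-69792$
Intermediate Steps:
$c = 5807$ ($c = -7 + \left(-69 + 18\right) \left(-59 - 55\right) = -7 - -5814 = -7 + 5814 = 5807$)
$Z \left(c + 9\right) = - 12 \left(5807 + 9\right) = \left(-12\right) 5816 = -69792$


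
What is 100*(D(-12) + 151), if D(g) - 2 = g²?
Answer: 29700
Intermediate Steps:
D(g) = 2 + g²
100*(D(-12) + 151) = 100*((2 + (-12)²) + 151) = 100*((2 + 144) + 151) = 100*(146 + 151) = 100*297 = 29700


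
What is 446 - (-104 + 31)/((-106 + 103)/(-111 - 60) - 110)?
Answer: 2791813/6269 ≈ 445.34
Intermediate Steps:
446 - (-104 + 31)/((-106 + 103)/(-111 - 60) - 110) = 446 - (-73)/(-3/(-171) - 110) = 446 - (-73)/(-3*(-1/171) - 110) = 446 - (-73)/(1/57 - 110) = 446 - (-73)/(-6269/57) = 446 - (-73)*(-57)/6269 = 446 - 1*4161/6269 = 446 - 4161/6269 = 2791813/6269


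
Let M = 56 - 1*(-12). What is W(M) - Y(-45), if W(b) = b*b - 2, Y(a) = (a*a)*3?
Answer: -1453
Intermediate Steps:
Y(a) = 3*a² (Y(a) = a²*3 = 3*a²)
M = 68 (M = 56 + 12 = 68)
W(b) = -2 + b² (W(b) = b² - 2 = -2 + b²)
W(M) - Y(-45) = (-2 + 68²) - 3*(-45)² = (-2 + 4624) - 3*2025 = 4622 - 1*6075 = 4622 - 6075 = -1453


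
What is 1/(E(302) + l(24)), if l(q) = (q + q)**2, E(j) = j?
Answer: 1/2606 ≈ 0.00038373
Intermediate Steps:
l(q) = 4*q**2 (l(q) = (2*q)**2 = 4*q**2)
1/(E(302) + l(24)) = 1/(302 + 4*24**2) = 1/(302 + 4*576) = 1/(302 + 2304) = 1/2606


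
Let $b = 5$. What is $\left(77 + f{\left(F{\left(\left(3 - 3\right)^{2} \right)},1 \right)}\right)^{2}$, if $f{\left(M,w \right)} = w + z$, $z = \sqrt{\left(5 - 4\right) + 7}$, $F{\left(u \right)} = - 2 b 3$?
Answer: $6092 + 312 \sqrt{2} \approx 6533.2$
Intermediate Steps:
$F{\left(u \right)} = -30$ ($F{\left(u \right)} = \left(-2\right) 5 \cdot 3 = \left(-10\right) 3 = -30$)
$z = 2 \sqrt{2}$ ($z = \sqrt{\left(5 - 4\right) + 7} = \sqrt{1 + 7} = \sqrt{8} = 2 \sqrt{2} \approx 2.8284$)
$f{\left(M,w \right)} = w + 2 \sqrt{2}$
$\left(77 + f{\left(F{\left(\left(3 - 3\right)^{2} \right)},1 \right)}\right)^{2} = \left(77 + \left(1 + 2 \sqrt{2}\right)\right)^{2} = \left(78 + 2 \sqrt{2}\right)^{2}$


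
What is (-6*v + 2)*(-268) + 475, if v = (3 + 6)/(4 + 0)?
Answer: 3557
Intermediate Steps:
v = 9/4 ≈ 2.2500
(-6*v + 2)*(-268) + 475 = (-6*9/4 + 2)*(-268) + 475 = (-27/2 + 2)*(-268) + 475 = -23/2*(-268) + 475 = 3082 + 475 = 3557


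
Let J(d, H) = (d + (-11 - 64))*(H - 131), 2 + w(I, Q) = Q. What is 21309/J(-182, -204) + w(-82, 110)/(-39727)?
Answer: 837244383/3420296065 ≈ 0.24479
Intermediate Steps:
w(I, Q) = -2 + Q
J(d, H) = (-131 + H)*(-75 + d) (J(d, H) = (d - 75)*(-131 + H) = (-75 + d)*(-131 + H) = (-131 + H)*(-75 + d))
21309/J(-182, -204) + w(-82, 110)/(-39727) = 21309/(9825 - 131*(-182) - 75*(-204) - 204*(-182)) + (-2 + 110)/(-39727) = 21309/(9825 + 23842 + 15300 + 37128) + 108*(-1/39727) = 21309/86095 - 108/39727 = 837244383/3420296065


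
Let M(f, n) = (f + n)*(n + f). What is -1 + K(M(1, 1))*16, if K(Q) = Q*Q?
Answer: 255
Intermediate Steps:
M(f, n) = (f + n)² (M(f, n) = (f + n)*(f + n) = (f + n)²)
K(Q) = Q²
-1 + K(M(1, 1))*16 = -1 + ((1 + 1)²)²*16 = -1 + (2²)²*16 = -1 + 4²*16 = -1 + 16*16 = -1 + 256 = 255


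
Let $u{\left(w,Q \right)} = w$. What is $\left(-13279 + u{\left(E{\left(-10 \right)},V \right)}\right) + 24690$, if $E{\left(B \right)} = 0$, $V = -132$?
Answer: $11411$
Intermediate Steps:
$\left(-13279 + u{\left(E{\left(-10 \right)},V \right)}\right) + 24690 = \left(-13279 + 0\right) + 24690 = -13279 + 24690 = 11411$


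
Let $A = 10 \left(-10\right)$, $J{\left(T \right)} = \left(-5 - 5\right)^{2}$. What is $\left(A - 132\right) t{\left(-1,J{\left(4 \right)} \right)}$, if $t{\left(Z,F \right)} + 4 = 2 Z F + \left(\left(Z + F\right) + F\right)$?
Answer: $1160$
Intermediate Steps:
$J{\left(T \right)} = 100$ ($J{\left(T \right)} = \left(-10\right)^{2} = 100$)
$t{\left(Z,F \right)} = -4 + Z + 2 F + 2 F Z$ ($t{\left(Z,F \right)} = -4 + \left(2 Z F + \left(\left(Z + F\right) + F\right)\right) = -4 + \left(2 F Z + \left(\left(F + Z\right) + F\right)\right) = -4 + \left(2 F Z + \left(Z + 2 F\right)\right) = -4 + \left(Z + 2 F + 2 F Z\right) = -4 + Z + 2 F + 2 F Z$)
$A = -100$
$\left(A - 132\right) t{\left(-1,J{\left(4 \right)} \right)} = \left(-100 - 132\right) \left(-4 - 1 + 2 \cdot 100 + 2 \cdot 100 \left(-1\right)\right) = - 232 \left(-4 - 1 + 200 - 200\right) = \left(-232\right) \left(-5\right) = 1160$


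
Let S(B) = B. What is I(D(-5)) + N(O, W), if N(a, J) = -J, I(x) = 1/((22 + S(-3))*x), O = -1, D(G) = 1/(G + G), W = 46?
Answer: -884/19 ≈ -46.526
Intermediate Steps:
D(G) = 1/(2*G)
I(x) = 1/(19*x) (I(x) = 1/((22 - 3)*x) = 1/(19*x))
I(D(-5)) + N(O, W) = 1/(19*(((1/2)/(-5)))) - 1*46 = 1/(19*(((1/2)*(-1/5)))) - 46 = 1/(19*(-1/10)) - 46 = (1/19)*(-10) - 46 = -10/19 - 46 = -884/19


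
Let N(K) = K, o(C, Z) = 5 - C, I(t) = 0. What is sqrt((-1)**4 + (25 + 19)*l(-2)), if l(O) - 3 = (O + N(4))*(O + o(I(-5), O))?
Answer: sqrt(397) ≈ 19.925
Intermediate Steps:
l(O) = 3 + (4 + O)*(5 + O) (l(O) = 3 + (O + 4)*(O + (5 - 1*0)) = 3 + (4 + O)*(O + (5 + 0)) = 3 + (4 + O)*(O + 5) = 3 + (4 + O)*(5 + O))
sqrt((-1)**4 + (25 + 19)*l(-2)) = sqrt((-1)**4 + (25 + 19)*(23 + (-2)**2 + 9*(-2))) = sqrt(1 + 44*(23 + 4 - 18)) = sqrt(1 + 44*9) = sqrt(1 + 396) = sqrt(397)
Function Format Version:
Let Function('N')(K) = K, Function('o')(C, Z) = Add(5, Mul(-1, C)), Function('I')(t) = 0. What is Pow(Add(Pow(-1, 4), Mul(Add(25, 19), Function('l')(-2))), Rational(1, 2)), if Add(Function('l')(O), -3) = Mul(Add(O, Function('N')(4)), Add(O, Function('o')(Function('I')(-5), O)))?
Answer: Pow(397, Rational(1, 2)) ≈ 19.925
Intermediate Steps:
Function('l')(O) = Add(3, Mul(Add(4, O), Add(5, O))) (Function('l')(O) = Add(3, Mul(Add(O, 4), Add(O, Add(5, Mul(-1, 0))))) = Add(3, Mul(Add(4, O), Add(O, Add(5, 0)))) = Add(3, Mul(Add(4, O), Add(O, 5))) = Add(3, Mul(Add(4, O), Add(5, O))))
Pow(Add(Pow(-1, 4), Mul(Add(25, 19), Function('l')(-2))), Rational(1, 2)) = Pow(Add(Pow(-1, 4), Mul(Add(25, 19), Add(23, Pow(-2, 2), Mul(9, -2)))), Rational(1, 2)) = Pow(Add(1, Mul(44, Add(23, 4, -18))), Rational(1, 2)) = Pow(Add(1, Mul(44, 9)), Rational(1, 2)) = Pow(Add(1, 396), Rational(1, 2)) = Pow(397, Rational(1, 2))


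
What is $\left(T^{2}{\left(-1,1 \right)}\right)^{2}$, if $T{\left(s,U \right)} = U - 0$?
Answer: $1$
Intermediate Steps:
$T{\left(s,U \right)} = U$ ($T{\left(s,U \right)} = U + 0 = U$)
$\left(T^{2}{\left(-1,1 \right)}\right)^{2} = \left(1^{2}\right)^{2} = 1^{2} = 1$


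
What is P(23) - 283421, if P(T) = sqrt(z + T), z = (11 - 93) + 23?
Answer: -283421 + 6*I ≈ -2.8342e+5 + 6.0*I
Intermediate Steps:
z = -59 (z = -82 + 23 = -59)
P(T) = sqrt(-59 + T)
P(23) - 283421 = sqrt(-59 + 23) - 283421 = sqrt(-36) - 283421 = 6*I - 283421 = -283421 + 6*I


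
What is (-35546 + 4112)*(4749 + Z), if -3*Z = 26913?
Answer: 132714348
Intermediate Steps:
Z = -8971 (Z = -1/3*26913 = -8971)
(-35546 + 4112)*(4749 + Z) = (-35546 + 4112)*(4749 - 8971) = -31434*(-4222) = 132714348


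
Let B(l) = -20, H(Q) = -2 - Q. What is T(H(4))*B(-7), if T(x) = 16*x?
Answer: 1920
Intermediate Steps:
T(H(4))*B(-7) = (16*(-2 - 1*4))*(-20) = (16*(-2 - 4))*(-20) = (16*(-6))*(-20) = -96*(-20) = 1920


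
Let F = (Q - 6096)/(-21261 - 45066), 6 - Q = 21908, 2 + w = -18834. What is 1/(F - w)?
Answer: 66327/1249363370 ≈ 5.3089e-5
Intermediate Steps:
w = -18836 (w = -2 - 18834 = -18836)
Q = -21902 (Q = 6 - 1*21908 = 6 - 21908 = -21902)
F = 27998/66327 (F = (-21902 - 6096)/(-21261 - 45066) = -27998/(-66327) = -27998*(-1/66327) = 27998/66327 ≈ 0.42212)
1/(F - w) = 1/(27998/66327 - 1*(-18836)) = 1/(27998/66327 + 18836) = 1/(1249363370/66327) = 66327/1249363370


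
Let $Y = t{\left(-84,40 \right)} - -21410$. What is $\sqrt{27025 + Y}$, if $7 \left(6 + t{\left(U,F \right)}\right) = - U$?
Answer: $\sqrt{48441} \approx 220.09$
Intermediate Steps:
$t{\left(U,F \right)} = -6 - \frac{U}{7}$ ($t{\left(U,F \right)} = -6 + \frac{\left(-1\right) U}{7} = -6 - \frac{U}{7}$)
$Y = 21416$ ($Y = \left(-6 - -12\right) - -21410 = \left(-6 + 12\right) + 21410 = 6 + 21410 = 21416$)
$\sqrt{27025 + Y} = \sqrt{27025 + 21416} = \sqrt{48441}$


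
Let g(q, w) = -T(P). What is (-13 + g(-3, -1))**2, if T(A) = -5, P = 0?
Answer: 64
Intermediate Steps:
g(q, w) = 5 (g(q, w) = -1*(-5) = 5)
(-13 + g(-3, -1))**2 = (-13 + 5)**2 = (-8)**2 = 64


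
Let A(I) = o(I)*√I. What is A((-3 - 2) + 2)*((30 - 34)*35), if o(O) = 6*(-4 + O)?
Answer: 5880*I*√3 ≈ 10184.0*I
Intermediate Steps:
o(O) = -24 + 6*O
A(I) = √I*(-24 + 6*I) (A(I) = (-24 + 6*I)*√I = √I*(-24 + 6*I))
A((-3 - 2) + 2)*((30 - 34)*35) = (6*√((-3 - 2) + 2)*(-4 + ((-3 - 2) + 2)))*((30 - 34)*35) = (6*√(-5 + 2)*(-4 + (-5 + 2)))*(-4*35) = (6*√(-3)*(-4 - 3))*(-140) = (6*(I*√3)*(-7))*(-140) = -42*I*√3*(-140) = 5880*I*√3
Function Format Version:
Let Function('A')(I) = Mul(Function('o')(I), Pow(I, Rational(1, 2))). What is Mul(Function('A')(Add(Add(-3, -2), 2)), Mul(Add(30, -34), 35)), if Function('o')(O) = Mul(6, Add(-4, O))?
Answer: Mul(5880, I, Pow(3, Rational(1, 2))) ≈ Mul(10184., I)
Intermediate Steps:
Function('o')(O) = Add(-24, Mul(6, O))
Function('A')(I) = Mul(Pow(I, Rational(1, 2)), Add(-24, Mul(6, I))) (Function('A')(I) = Mul(Add(-24, Mul(6, I)), Pow(I, Rational(1, 2))) = Mul(Pow(I, Rational(1, 2)), Add(-24, Mul(6, I))))
Mul(Function('A')(Add(Add(-3, -2), 2)), Mul(Add(30, -34), 35)) = Mul(Mul(6, Pow(Add(Add(-3, -2), 2), Rational(1, 2)), Add(-4, Add(Add(-3, -2), 2))), Mul(Add(30, -34), 35)) = Mul(Mul(6, Pow(Add(-5, 2), Rational(1, 2)), Add(-4, Add(-5, 2))), Mul(-4, 35)) = Mul(Mul(6, Pow(-3, Rational(1, 2)), Add(-4, -3)), -140) = Mul(Mul(6, Mul(I, Pow(3, Rational(1, 2))), -7), -140) = Mul(Mul(-42, I, Pow(3, Rational(1, 2))), -140) = Mul(5880, I, Pow(3, Rational(1, 2)))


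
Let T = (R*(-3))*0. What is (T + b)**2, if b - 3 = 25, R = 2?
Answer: 784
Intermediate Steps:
b = 28 (b = 3 + 25 = 28)
T = 0 (T = (2*(-3))*0 = -6*0 = 0)
(T + b)**2 = (0 + 28)**2 = 28**2 = 784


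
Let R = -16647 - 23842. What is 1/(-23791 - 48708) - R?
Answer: 2935412010/72499 ≈ 40489.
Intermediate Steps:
R = -40489
1/(-23791 - 48708) - R = 1/(-23791 - 48708) - 1*(-40489) = 1/(-72499) + 40489 = -1/72499 + 40489 = 2935412010/72499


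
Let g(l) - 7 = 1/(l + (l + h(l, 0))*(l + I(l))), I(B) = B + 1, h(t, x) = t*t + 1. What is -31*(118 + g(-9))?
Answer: -4843719/1250 ≈ -3875.0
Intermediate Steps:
h(t, x) = 1 + t² (h(t, x) = t² + 1 = 1 + t²)
I(B) = 1 + B
g(l) = 7 + 1/(l + (1 + 2*l)*(1 + l + l²)) (g(l) = 7 + 1/(l + (l + (1 + l²))*(l + (1 + l))) = 7 + 1/(l + (1 + l + l²)*(1 + 2*l)) = 7 + 1/(l + (1 + 2*l)*(1 + l + l²)))
-31*(118 + g(-9)) = -31*(118 + (8 + 14*(-9)³ + 21*(-9)² + 28*(-9))/(1 + 2*(-9)³ + 3*(-9)² + 4*(-9))) = -31*(118 + (8 + 14*(-729) + 21*81 - 252)/(1 + 2*(-729) + 3*81 - 36)) = -31*(118 + (8 - 10206 + 1701 - 252)/(1 - 1458 + 243 - 36)) = -31*(118 - 8749/(-1250)) = -31*(118 - 1/1250*(-8749)) = -31*(118 + 8749/1250) = -31*156249/1250 = -4843719/1250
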